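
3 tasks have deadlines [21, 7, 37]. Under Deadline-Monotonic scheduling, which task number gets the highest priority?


Sort tasks by relative deadline (ascending):
  Task 2: deadline = 7
  Task 1: deadline = 21
  Task 3: deadline = 37
Priority order (highest first): [2, 1, 3]
Highest priority task = 2

2


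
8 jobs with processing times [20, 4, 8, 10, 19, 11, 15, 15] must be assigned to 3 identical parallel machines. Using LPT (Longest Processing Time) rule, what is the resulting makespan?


Sort jobs in decreasing order (LPT): [20, 19, 15, 15, 11, 10, 8, 4]
Assign each job to the least loaded machine:
  Machine 1: jobs [20, 10, 8], load = 38
  Machine 2: jobs [19, 11, 4], load = 34
  Machine 3: jobs [15, 15], load = 30
Makespan = max load = 38

38


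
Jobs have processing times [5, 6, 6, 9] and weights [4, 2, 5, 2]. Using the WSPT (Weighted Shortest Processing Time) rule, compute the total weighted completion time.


Compute p/w ratios and sort ascending (WSPT): [(6, 5), (5, 4), (6, 2), (9, 2)]
Compute weighted completion times:
  Job (p=6,w=5): C=6, w*C=5*6=30
  Job (p=5,w=4): C=11, w*C=4*11=44
  Job (p=6,w=2): C=17, w*C=2*17=34
  Job (p=9,w=2): C=26, w*C=2*26=52
Total weighted completion time = 160

160


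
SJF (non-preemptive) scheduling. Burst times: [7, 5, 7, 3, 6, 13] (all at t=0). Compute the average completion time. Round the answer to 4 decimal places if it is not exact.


SJF order (ascending): [3, 5, 6, 7, 7, 13]
Completion times:
  Job 1: burst=3, C=3
  Job 2: burst=5, C=8
  Job 3: burst=6, C=14
  Job 4: burst=7, C=21
  Job 5: burst=7, C=28
  Job 6: burst=13, C=41
Average completion = 115/6 = 19.1667

19.1667


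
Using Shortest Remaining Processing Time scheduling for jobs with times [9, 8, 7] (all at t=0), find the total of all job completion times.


Since all jobs arrive at t=0, SRPT equals SPT ordering.
SPT order: [7, 8, 9]
Completion times:
  Job 1: p=7, C=7
  Job 2: p=8, C=15
  Job 3: p=9, C=24
Total completion time = 7 + 15 + 24 = 46

46


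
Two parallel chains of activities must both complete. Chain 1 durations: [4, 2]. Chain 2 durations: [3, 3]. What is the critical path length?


Path A total = 4 + 2 = 6
Path B total = 3 + 3 = 6
Critical path = longest path = max(6, 6) = 6

6


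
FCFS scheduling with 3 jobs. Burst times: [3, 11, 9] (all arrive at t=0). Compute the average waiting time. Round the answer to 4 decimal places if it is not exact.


FCFS order (as given): [3, 11, 9]
Waiting times:
  Job 1: wait = 0
  Job 2: wait = 3
  Job 3: wait = 14
Sum of waiting times = 17
Average waiting time = 17/3 = 5.6667

5.6667


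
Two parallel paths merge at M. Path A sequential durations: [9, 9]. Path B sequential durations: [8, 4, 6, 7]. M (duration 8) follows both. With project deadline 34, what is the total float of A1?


Forward pass: ES(A1) = sum of predecessors on chain A = 0
EF = ES + duration = 0 + 9 = 9
Backward pass: LF(M) = deadline = 34; LS(M) = 34 - 8 = 26
LF(A1) = LS(M) - sum(successors on chain A) = 26 - 9 = 17
LS = LF - duration = 17 - 9 = 8
Total float = LS - ES = 8 - 0 = 8

8


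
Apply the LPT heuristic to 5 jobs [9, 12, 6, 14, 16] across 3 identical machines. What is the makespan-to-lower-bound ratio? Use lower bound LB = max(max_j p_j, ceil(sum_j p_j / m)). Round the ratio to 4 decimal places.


LPT order: [16, 14, 12, 9, 6]
Machine loads after assignment: [16, 20, 21]
LPT makespan = 21
Lower bound = max(max_job, ceil(total/3)) = max(16, 19) = 19
Ratio = 21 / 19 = 1.1053

1.1053


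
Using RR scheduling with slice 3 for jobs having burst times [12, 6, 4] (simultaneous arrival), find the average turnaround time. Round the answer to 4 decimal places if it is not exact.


Time quantum = 3
Execution trace:
  J1 runs 3 units, time = 3
  J2 runs 3 units, time = 6
  J3 runs 3 units, time = 9
  J1 runs 3 units, time = 12
  J2 runs 3 units, time = 15
  J3 runs 1 units, time = 16
  J1 runs 3 units, time = 19
  J1 runs 3 units, time = 22
Finish times: [22, 15, 16]
Average turnaround = 53/3 = 17.6667

17.6667


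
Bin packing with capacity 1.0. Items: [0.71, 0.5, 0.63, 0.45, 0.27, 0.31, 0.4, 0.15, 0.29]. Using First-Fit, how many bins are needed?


Place items sequentially using First-Fit:
  Item 0.71 -> new Bin 1
  Item 0.5 -> new Bin 2
  Item 0.63 -> new Bin 3
  Item 0.45 -> Bin 2 (now 0.95)
  Item 0.27 -> Bin 1 (now 0.98)
  Item 0.31 -> Bin 3 (now 0.94)
  Item 0.4 -> new Bin 4
  Item 0.15 -> Bin 4 (now 0.55)
  Item 0.29 -> Bin 4 (now 0.84)
Total bins used = 4

4


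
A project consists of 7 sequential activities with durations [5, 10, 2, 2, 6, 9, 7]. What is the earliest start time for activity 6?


Activity 6 starts after activities 1 through 5 complete.
Predecessor durations: [5, 10, 2, 2, 6]
ES = 5 + 10 + 2 + 2 + 6 = 25

25


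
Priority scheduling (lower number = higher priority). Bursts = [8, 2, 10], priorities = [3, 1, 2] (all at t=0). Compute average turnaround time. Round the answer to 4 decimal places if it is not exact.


Sort by priority (ascending = highest first):
Order: [(1, 2), (2, 10), (3, 8)]
Completion times:
  Priority 1, burst=2, C=2
  Priority 2, burst=10, C=12
  Priority 3, burst=8, C=20
Average turnaround = 34/3 = 11.3333

11.3333


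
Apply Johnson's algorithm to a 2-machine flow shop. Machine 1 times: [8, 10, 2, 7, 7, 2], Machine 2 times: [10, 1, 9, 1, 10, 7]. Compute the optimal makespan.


Apply Johnson's rule:
  Group 1 (a <= b): [(3, 2, 9), (6, 2, 7), (5, 7, 10), (1, 8, 10)]
  Group 2 (a > b): [(2, 10, 1), (4, 7, 1)]
Optimal job order: [3, 6, 5, 1, 2, 4]
Schedule:
  Job 3: M1 done at 2, M2 done at 11
  Job 6: M1 done at 4, M2 done at 18
  Job 5: M1 done at 11, M2 done at 28
  Job 1: M1 done at 19, M2 done at 38
  Job 2: M1 done at 29, M2 done at 39
  Job 4: M1 done at 36, M2 done at 40
Makespan = 40

40


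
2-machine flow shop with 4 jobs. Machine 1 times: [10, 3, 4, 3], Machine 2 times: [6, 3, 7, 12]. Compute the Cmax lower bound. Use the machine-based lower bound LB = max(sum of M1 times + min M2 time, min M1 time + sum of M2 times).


LB1 = sum(M1 times) + min(M2 times) = 20 + 3 = 23
LB2 = min(M1 times) + sum(M2 times) = 3 + 28 = 31
Lower bound = max(LB1, LB2) = max(23, 31) = 31

31


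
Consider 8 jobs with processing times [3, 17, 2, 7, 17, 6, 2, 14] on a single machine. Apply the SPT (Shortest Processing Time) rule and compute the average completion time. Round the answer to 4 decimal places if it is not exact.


Sort jobs by processing time (SPT order): [2, 2, 3, 6, 7, 14, 17, 17]
Compute completion times sequentially:
  Job 1: processing = 2, completes at 2
  Job 2: processing = 2, completes at 4
  Job 3: processing = 3, completes at 7
  Job 4: processing = 6, completes at 13
  Job 5: processing = 7, completes at 20
  Job 6: processing = 14, completes at 34
  Job 7: processing = 17, completes at 51
  Job 8: processing = 17, completes at 68
Sum of completion times = 199
Average completion time = 199/8 = 24.875

24.875


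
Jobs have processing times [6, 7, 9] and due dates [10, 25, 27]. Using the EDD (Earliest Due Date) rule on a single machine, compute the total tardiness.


Sort by due date (EDD order): [(6, 10), (7, 25), (9, 27)]
Compute completion times and tardiness:
  Job 1: p=6, d=10, C=6, tardiness=max(0,6-10)=0
  Job 2: p=7, d=25, C=13, tardiness=max(0,13-25)=0
  Job 3: p=9, d=27, C=22, tardiness=max(0,22-27)=0
Total tardiness = 0

0


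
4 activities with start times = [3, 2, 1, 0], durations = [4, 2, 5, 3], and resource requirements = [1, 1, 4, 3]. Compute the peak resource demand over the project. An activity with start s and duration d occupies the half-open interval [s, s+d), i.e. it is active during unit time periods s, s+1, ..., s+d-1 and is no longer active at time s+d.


Each activity i is active on [start_i, start_i + duration_i).
Compute total resource usage per time slot:
  t=0: active resources = [3], total = 3
  t=1: active resources = [4, 3], total = 7
  t=2: active resources = [1, 4, 3], total = 8
  t=3: active resources = [1, 1, 4], total = 6
  t=4: active resources = [1, 4], total = 5
  t=5: active resources = [1, 4], total = 5
  t=6: active resources = [1], total = 1
Peak resource demand = 8

8


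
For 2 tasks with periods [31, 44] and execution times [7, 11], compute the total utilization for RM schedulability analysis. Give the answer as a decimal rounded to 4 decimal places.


Compute individual utilizations (exact fractions):
  Task 1: C/T = 7/31 (approx. 0.2258)
  Task 2: C/T = 11/44 = 1/4 (approx. 0.25)
Total utilization U = 7/31 + 1/4 = 59/124
Rounded to 4 decimal places: U = 0.4758
RM (Liu & Layland) bound for 2 tasks = 0.828427; compare with U = 59/124 (approx. 0.475806)
U <= bound, so schedulable by RM sufficient condition.

0.4758


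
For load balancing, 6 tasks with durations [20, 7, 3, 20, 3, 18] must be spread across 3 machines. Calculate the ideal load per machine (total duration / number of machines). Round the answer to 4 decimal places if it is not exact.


Total processing time = 20 + 7 + 3 + 20 + 3 + 18 = 71
Number of machines = 3
Ideal balanced load = 71 / 3 = 23.6667

23.6667


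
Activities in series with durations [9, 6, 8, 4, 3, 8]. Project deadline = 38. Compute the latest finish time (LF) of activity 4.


LF(activity 4) = deadline - sum of successor durations
Successors: activities 5 through 6 with durations [3, 8]
Sum of successor durations = 11
LF = 38 - 11 = 27

27


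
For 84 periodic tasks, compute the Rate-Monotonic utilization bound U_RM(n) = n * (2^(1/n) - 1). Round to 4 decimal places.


Compute 2^(1/84) = 1.0082858917
Subtract 1: 1.0082858917 - 1 = 0.0082858917
Multiply by n: 84 * 0.0082858917 = 0.6960149028
Round to 4 dp: 0.6960

0.6960


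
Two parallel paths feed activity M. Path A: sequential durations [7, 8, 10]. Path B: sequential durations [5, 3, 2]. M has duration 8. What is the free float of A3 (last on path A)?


ES(A3) = sum of predecessors on chain A = 15
EF(A3) = ES + duration = 15 + 10 = 25
Successor of A3 is M. ES(M) = max(sum(A), sum(B)) = max(25, 10) = 25
Free float = ES(successor) - EF(current) = 25 - 25 = 0

0


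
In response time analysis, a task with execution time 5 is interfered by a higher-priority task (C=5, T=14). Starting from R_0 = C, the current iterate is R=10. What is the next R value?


R_next = C + ceil(R_prev / T_hp) * C_hp
ceil(10 / 14) = ceil(0.7143) = 1
Interference = 1 * 5 = 5
R_next = 5 + 5 = 10
R_next = R_prev, so the iteration has converged (response time = 10).

10


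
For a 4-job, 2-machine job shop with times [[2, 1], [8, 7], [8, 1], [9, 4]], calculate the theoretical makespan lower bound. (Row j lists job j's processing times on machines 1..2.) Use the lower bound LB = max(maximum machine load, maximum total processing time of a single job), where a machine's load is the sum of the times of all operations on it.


Machine loads:
  Machine 1: 2 + 8 + 8 + 9 = 27
  Machine 2: 1 + 7 + 1 + 4 = 13
Max machine load = 27
Job totals:
  Job 1: 3
  Job 2: 15
  Job 3: 9
  Job 4: 13
Max job total = 15
Lower bound = max(27, 15) = 27

27


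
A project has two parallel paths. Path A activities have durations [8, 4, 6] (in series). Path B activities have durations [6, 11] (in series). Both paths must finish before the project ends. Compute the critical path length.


Path A total = 8 + 4 + 6 = 18
Path B total = 6 + 11 = 17
Critical path = longest path = max(18, 17) = 18

18


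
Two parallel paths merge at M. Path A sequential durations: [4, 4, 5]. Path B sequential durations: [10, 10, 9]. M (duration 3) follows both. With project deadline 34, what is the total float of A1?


Forward pass: ES(A1) = sum of predecessors on chain A = 0
EF = ES + duration = 0 + 4 = 4
Backward pass: LF(M) = deadline = 34; LS(M) = 34 - 3 = 31
LF(A1) = LS(M) - sum(successors on chain A) = 31 - 9 = 22
LS = LF - duration = 22 - 4 = 18
Total float = LS - ES = 18 - 0 = 18

18


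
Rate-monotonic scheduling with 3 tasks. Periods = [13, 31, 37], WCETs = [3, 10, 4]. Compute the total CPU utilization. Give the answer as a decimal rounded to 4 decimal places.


Compute individual utilizations (exact fractions):
  Task 1: C/T = 3/13 (approx. 0.2308)
  Task 2: C/T = 10/31 (approx. 0.3226)
  Task 3: C/T = 4/37 (approx. 0.1081)
Total utilization U = 3/13 + 10/31 + 4/37 = 9863/14911
Rounded to 4 decimal places: U = 0.6615
RM (Liu & Layland) bound for 3 tasks = 0.779763; compare with U = 9863/14911 (approx. 0.661458)
U <= bound, so schedulable by RM sufficient condition.

0.6615


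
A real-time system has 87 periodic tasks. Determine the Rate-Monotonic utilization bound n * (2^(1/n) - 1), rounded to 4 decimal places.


Compute 2^(1/87) = 1.0079990316
Subtract 1: 1.0079990316 - 1 = 0.0079990316
Multiply by n: 87 * 0.0079990316 = 0.6959157492
Round to 4 dp: 0.6959

0.6959


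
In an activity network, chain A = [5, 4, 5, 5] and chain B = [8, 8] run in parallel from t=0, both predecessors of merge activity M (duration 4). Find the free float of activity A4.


ES(A4) = sum of predecessors on chain A = 14
EF(A4) = ES + duration = 14 + 5 = 19
Successor of A4 is M. ES(M) = max(sum(A), sum(B)) = max(19, 16) = 19
Free float = ES(successor) - EF(current) = 19 - 19 = 0

0


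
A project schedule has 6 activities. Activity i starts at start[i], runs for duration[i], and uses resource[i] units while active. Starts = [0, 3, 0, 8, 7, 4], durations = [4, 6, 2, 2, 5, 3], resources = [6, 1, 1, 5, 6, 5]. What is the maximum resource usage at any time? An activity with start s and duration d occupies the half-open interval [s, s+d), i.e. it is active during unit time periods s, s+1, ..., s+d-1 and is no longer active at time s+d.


Each activity i is active on [start_i, start_i + duration_i).
Compute total resource usage per time slot:
  t=0: active resources = [6, 1], total = 7
  t=1: active resources = [6, 1], total = 7
  t=2: active resources = [6], total = 6
  t=3: active resources = [6, 1], total = 7
  t=4: active resources = [1, 5], total = 6
  t=5: active resources = [1, 5], total = 6
  t=6: active resources = [1, 5], total = 6
  t=7: active resources = [1, 6], total = 7
  t=8: active resources = [1, 5, 6], total = 12
  t=9: active resources = [5, 6], total = 11
  t=10: active resources = [6], total = 6
  t=11: active resources = [6], total = 6
Peak resource demand = 12

12


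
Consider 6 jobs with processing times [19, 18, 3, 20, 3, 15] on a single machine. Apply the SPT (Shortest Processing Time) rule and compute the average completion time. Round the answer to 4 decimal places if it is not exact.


Sort jobs by processing time (SPT order): [3, 3, 15, 18, 19, 20]
Compute completion times sequentially:
  Job 1: processing = 3, completes at 3
  Job 2: processing = 3, completes at 6
  Job 3: processing = 15, completes at 21
  Job 4: processing = 18, completes at 39
  Job 5: processing = 19, completes at 58
  Job 6: processing = 20, completes at 78
Sum of completion times = 205
Average completion time = 205/6 = 34.1667

34.1667


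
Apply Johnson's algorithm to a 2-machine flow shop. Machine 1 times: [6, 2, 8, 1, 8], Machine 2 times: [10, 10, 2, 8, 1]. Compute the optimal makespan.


Apply Johnson's rule:
  Group 1 (a <= b): [(4, 1, 8), (2, 2, 10), (1, 6, 10)]
  Group 2 (a > b): [(3, 8, 2), (5, 8, 1)]
Optimal job order: [4, 2, 1, 3, 5]
Schedule:
  Job 4: M1 done at 1, M2 done at 9
  Job 2: M1 done at 3, M2 done at 19
  Job 1: M1 done at 9, M2 done at 29
  Job 3: M1 done at 17, M2 done at 31
  Job 5: M1 done at 25, M2 done at 32
Makespan = 32

32


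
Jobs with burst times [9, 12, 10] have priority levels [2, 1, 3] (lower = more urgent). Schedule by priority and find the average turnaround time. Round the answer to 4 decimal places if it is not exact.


Sort by priority (ascending = highest first):
Order: [(1, 12), (2, 9), (3, 10)]
Completion times:
  Priority 1, burst=12, C=12
  Priority 2, burst=9, C=21
  Priority 3, burst=10, C=31
Average turnaround = 64/3 = 21.3333

21.3333


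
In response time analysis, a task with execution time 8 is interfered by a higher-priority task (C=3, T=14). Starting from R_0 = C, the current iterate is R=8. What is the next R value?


R_next = C + ceil(R_prev / T_hp) * C_hp
ceil(8 / 14) = ceil(0.5714) = 1
Interference = 1 * 3 = 3
R_next = 8 + 3 = 11

11


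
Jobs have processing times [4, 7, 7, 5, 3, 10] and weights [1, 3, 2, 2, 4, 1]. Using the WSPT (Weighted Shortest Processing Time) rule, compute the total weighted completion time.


Compute p/w ratios and sort ascending (WSPT): [(3, 4), (7, 3), (5, 2), (7, 2), (4, 1), (10, 1)]
Compute weighted completion times:
  Job (p=3,w=4): C=3, w*C=4*3=12
  Job (p=7,w=3): C=10, w*C=3*10=30
  Job (p=5,w=2): C=15, w*C=2*15=30
  Job (p=7,w=2): C=22, w*C=2*22=44
  Job (p=4,w=1): C=26, w*C=1*26=26
  Job (p=10,w=1): C=36, w*C=1*36=36
Total weighted completion time = 178

178


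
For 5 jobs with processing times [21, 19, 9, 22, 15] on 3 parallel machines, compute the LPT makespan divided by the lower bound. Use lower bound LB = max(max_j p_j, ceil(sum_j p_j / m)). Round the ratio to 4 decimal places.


LPT order: [22, 21, 19, 15, 9]
Machine loads after assignment: [22, 30, 34]
LPT makespan = 34
Lower bound = max(max_job, ceil(total/3)) = max(22, 29) = 29
Ratio = 34 / 29 = 1.1724

1.1724


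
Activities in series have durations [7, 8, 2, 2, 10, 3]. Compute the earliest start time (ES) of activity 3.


Activity 3 starts after activities 1 through 2 complete.
Predecessor durations: [7, 8]
ES = 7 + 8 = 15

15


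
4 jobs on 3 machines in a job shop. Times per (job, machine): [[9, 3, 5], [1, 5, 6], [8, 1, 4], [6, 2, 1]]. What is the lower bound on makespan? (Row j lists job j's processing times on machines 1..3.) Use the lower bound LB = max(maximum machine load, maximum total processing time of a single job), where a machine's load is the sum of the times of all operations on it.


Machine loads:
  Machine 1: 9 + 1 + 8 + 6 = 24
  Machine 2: 3 + 5 + 1 + 2 = 11
  Machine 3: 5 + 6 + 4 + 1 = 16
Max machine load = 24
Job totals:
  Job 1: 17
  Job 2: 12
  Job 3: 13
  Job 4: 9
Max job total = 17
Lower bound = max(24, 17) = 24

24


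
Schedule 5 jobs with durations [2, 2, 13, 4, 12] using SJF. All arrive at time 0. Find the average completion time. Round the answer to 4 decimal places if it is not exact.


SJF order (ascending): [2, 2, 4, 12, 13]
Completion times:
  Job 1: burst=2, C=2
  Job 2: burst=2, C=4
  Job 3: burst=4, C=8
  Job 4: burst=12, C=20
  Job 5: burst=13, C=33
Average completion = 67/5 = 13.4

13.4


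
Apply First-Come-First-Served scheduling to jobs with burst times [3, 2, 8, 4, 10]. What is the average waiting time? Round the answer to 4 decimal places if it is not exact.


FCFS order (as given): [3, 2, 8, 4, 10]
Waiting times:
  Job 1: wait = 0
  Job 2: wait = 3
  Job 3: wait = 5
  Job 4: wait = 13
  Job 5: wait = 17
Sum of waiting times = 38
Average waiting time = 38/5 = 7.6

7.6


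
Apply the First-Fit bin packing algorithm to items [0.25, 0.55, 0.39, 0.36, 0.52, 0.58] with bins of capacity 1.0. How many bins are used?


Place items sequentially using First-Fit:
  Item 0.25 -> new Bin 1
  Item 0.55 -> Bin 1 (now 0.8)
  Item 0.39 -> new Bin 2
  Item 0.36 -> Bin 2 (now 0.75)
  Item 0.52 -> new Bin 3
  Item 0.58 -> new Bin 4
Total bins used = 4

4


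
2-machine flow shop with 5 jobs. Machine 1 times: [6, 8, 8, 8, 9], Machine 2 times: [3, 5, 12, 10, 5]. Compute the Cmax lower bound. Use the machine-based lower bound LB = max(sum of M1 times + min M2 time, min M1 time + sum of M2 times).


LB1 = sum(M1 times) + min(M2 times) = 39 + 3 = 42
LB2 = min(M1 times) + sum(M2 times) = 6 + 35 = 41
Lower bound = max(LB1, LB2) = max(42, 41) = 42

42


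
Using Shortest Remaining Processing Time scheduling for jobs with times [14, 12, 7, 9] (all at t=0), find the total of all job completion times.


Since all jobs arrive at t=0, SRPT equals SPT ordering.
SPT order: [7, 9, 12, 14]
Completion times:
  Job 1: p=7, C=7
  Job 2: p=9, C=16
  Job 3: p=12, C=28
  Job 4: p=14, C=42
Total completion time = 7 + 16 + 28 + 42 = 93

93


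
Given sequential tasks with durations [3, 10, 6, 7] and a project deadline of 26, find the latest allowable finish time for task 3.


LF(activity 3) = deadline - sum of successor durations
Successors: activities 4 through 4 with durations [7]
Sum of successor durations = 7
LF = 26 - 7 = 19

19


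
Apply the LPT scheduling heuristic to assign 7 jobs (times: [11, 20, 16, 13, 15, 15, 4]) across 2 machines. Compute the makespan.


Sort jobs in decreasing order (LPT): [20, 16, 15, 15, 13, 11, 4]
Assign each job to the least loaded machine:
  Machine 1: jobs [20, 15, 11], load = 46
  Machine 2: jobs [16, 15, 13, 4], load = 48
Makespan = max load = 48

48


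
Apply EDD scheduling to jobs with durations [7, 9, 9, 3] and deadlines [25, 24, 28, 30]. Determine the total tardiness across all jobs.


Sort by due date (EDD order): [(9, 24), (7, 25), (9, 28), (3, 30)]
Compute completion times and tardiness:
  Job 1: p=9, d=24, C=9, tardiness=max(0,9-24)=0
  Job 2: p=7, d=25, C=16, tardiness=max(0,16-25)=0
  Job 3: p=9, d=28, C=25, tardiness=max(0,25-28)=0
  Job 4: p=3, d=30, C=28, tardiness=max(0,28-30)=0
Total tardiness = 0

0


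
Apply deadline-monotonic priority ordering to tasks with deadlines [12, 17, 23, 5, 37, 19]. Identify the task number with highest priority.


Sort tasks by relative deadline (ascending):
  Task 4: deadline = 5
  Task 1: deadline = 12
  Task 2: deadline = 17
  Task 6: deadline = 19
  Task 3: deadline = 23
  Task 5: deadline = 37
Priority order (highest first): [4, 1, 2, 6, 3, 5]
Highest priority task = 4

4


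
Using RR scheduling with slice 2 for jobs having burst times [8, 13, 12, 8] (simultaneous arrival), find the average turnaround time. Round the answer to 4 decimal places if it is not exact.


Time quantum = 2
Execution trace:
  J1 runs 2 units, time = 2
  J2 runs 2 units, time = 4
  J3 runs 2 units, time = 6
  J4 runs 2 units, time = 8
  J1 runs 2 units, time = 10
  J2 runs 2 units, time = 12
  J3 runs 2 units, time = 14
  J4 runs 2 units, time = 16
  J1 runs 2 units, time = 18
  J2 runs 2 units, time = 20
  J3 runs 2 units, time = 22
  J4 runs 2 units, time = 24
  J1 runs 2 units, time = 26
  J2 runs 2 units, time = 28
  J3 runs 2 units, time = 30
  J4 runs 2 units, time = 32
  J2 runs 2 units, time = 34
  J3 runs 2 units, time = 36
  J2 runs 2 units, time = 38
  J3 runs 2 units, time = 40
  J2 runs 1 units, time = 41
Finish times: [26, 41, 40, 32]
Average turnaround = 139/4 = 34.75

34.75


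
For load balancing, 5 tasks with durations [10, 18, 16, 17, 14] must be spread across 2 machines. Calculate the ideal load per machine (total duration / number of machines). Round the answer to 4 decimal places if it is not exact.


Total processing time = 10 + 18 + 16 + 17 + 14 = 75
Number of machines = 2
Ideal balanced load = 75 / 2 = 37.5

37.5


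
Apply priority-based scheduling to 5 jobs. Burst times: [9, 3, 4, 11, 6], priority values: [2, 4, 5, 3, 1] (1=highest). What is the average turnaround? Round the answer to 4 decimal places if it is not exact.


Sort by priority (ascending = highest first):
Order: [(1, 6), (2, 9), (3, 11), (4, 3), (5, 4)]
Completion times:
  Priority 1, burst=6, C=6
  Priority 2, burst=9, C=15
  Priority 3, burst=11, C=26
  Priority 4, burst=3, C=29
  Priority 5, burst=4, C=33
Average turnaround = 109/5 = 21.8

21.8


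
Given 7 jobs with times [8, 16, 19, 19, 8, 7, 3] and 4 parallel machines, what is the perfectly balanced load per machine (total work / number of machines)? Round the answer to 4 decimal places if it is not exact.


Total processing time = 8 + 16 + 19 + 19 + 8 + 7 + 3 = 80
Number of machines = 4
Ideal balanced load = 80 / 4 = 20.0

20.0


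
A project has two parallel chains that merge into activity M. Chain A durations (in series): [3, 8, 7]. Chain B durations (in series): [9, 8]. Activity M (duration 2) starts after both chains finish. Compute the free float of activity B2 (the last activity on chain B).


ES(B2) = sum of predecessors on chain B = 9
EF(B2) = ES + duration = 9 + 8 = 17
Successor of B2 is M. ES(M) = max(sum(A), sum(B)) = max(18, 17) = 18
Free float = ES(successor) - EF(current) = 18 - 17 = 1

1


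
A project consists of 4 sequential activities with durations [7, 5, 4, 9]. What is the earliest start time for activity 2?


Activity 2 starts after activities 1 through 1 complete.
Predecessor durations: [7]
ES = 7 = 7

7


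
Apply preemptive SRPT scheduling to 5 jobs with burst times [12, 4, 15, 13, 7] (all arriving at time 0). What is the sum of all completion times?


Since all jobs arrive at t=0, SRPT equals SPT ordering.
SPT order: [4, 7, 12, 13, 15]
Completion times:
  Job 1: p=4, C=4
  Job 2: p=7, C=11
  Job 3: p=12, C=23
  Job 4: p=13, C=36
  Job 5: p=15, C=51
Total completion time = 4 + 11 + 23 + 36 + 51 = 125

125


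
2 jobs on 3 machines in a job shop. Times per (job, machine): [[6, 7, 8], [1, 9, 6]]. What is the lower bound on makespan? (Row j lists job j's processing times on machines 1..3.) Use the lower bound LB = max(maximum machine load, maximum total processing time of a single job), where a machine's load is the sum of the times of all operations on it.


Machine loads:
  Machine 1: 6 + 1 = 7
  Machine 2: 7 + 9 = 16
  Machine 3: 8 + 6 = 14
Max machine load = 16
Job totals:
  Job 1: 21
  Job 2: 16
Max job total = 21
Lower bound = max(16, 21) = 21

21


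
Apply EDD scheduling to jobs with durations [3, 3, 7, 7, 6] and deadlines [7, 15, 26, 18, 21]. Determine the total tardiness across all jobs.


Sort by due date (EDD order): [(3, 7), (3, 15), (7, 18), (6, 21), (7, 26)]
Compute completion times and tardiness:
  Job 1: p=3, d=7, C=3, tardiness=max(0,3-7)=0
  Job 2: p=3, d=15, C=6, tardiness=max(0,6-15)=0
  Job 3: p=7, d=18, C=13, tardiness=max(0,13-18)=0
  Job 4: p=6, d=21, C=19, tardiness=max(0,19-21)=0
  Job 5: p=7, d=26, C=26, tardiness=max(0,26-26)=0
Total tardiness = 0

0


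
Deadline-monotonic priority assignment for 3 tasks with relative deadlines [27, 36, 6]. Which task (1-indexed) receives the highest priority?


Sort tasks by relative deadline (ascending):
  Task 3: deadline = 6
  Task 1: deadline = 27
  Task 2: deadline = 36
Priority order (highest first): [3, 1, 2]
Highest priority task = 3

3


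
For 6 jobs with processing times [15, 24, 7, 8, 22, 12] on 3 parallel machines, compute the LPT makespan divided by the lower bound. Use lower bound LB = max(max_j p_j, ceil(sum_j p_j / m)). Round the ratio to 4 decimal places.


LPT order: [24, 22, 15, 12, 8, 7]
Machine loads after assignment: [31, 30, 27]
LPT makespan = 31
Lower bound = max(max_job, ceil(total/3)) = max(24, 30) = 30
Ratio = 31 / 30 = 1.0333

1.0333


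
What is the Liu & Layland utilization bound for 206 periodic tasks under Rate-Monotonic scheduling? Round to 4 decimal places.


Compute 2^(1/206) = 1.0033704594
Subtract 1: 1.0033704594 - 1 = 0.0033704594
Multiply by n: 206 * 0.0033704594 = 0.6943146364
Round to 4 dp: 0.6943

0.6943


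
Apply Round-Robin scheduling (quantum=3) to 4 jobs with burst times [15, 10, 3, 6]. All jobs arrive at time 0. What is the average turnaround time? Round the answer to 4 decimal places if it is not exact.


Time quantum = 3
Execution trace:
  J1 runs 3 units, time = 3
  J2 runs 3 units, time = 6
  J3 runs 3 units, time = 9
  J4 runs 3 units, time = 12
  J1 runs 3 units, time = 15
  J2 runs 3 units, time = 18
  J4 runs 3 units, time = 21
  J1 runs 3 units, time = 24
  J2 runs 3 units, time = 27
  J1 runs 3 units, time = 30
  J2 runs 1 units, time = 31
  J1 runs 3 units, time = 34
Finish times: [34, 31, 9, 21]
Average turnaround = 95/4 = 23.75

23.75


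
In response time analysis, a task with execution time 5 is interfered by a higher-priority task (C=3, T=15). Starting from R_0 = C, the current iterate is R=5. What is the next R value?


R_next = C + ceil(R_prev / T_hp) * C_hp
ceil(5 / 15) = ceil(0.3333) = 1
Interference = 1 * 3 = 3
R_next = 5 + 3 = 8

8


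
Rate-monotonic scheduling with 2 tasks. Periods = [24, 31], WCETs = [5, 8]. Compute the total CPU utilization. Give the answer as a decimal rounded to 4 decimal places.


Compute individual utilizations (exact fractions):
  Task 1: C/T = 5/24 (approx. 0.2083)
  Task 2: C/T = 8/31 (approx. 0.2581)
Total utilization U = 5/24 + 8/31 = 347/744
Rounded to 4 decimal places: U = 0.4664
RM (Liu & Layland) bound for 2 tasks = 0.828427; compare with U = 347/744 (approx. 0.466398)
U <= bound, so schedulable by RM sufficient condition.

0.4664


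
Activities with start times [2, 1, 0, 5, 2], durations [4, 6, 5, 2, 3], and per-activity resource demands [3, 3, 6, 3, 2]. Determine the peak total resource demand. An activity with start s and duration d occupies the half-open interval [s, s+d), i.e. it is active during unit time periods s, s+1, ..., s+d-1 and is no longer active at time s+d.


Each activity i is active on [start_i, start_i + duration_i).
Compute total resource usage per time slot:
  t=0: active resources = [6], total = 6
  t=1: active resources = [3, 6], total = 9
  t=2: active resources = [3, 3, 6, 2], total = 14
  t=3: active resources = [3, 3, 6, 2], total = 14
  t=4: active resources = [3, 3, 6, 2], total = 14
  t=5: active resources = [3, 3, 3], total = 9
  t=6: active resources = [3, 3], total = 6
Peak resource demand = 14

14


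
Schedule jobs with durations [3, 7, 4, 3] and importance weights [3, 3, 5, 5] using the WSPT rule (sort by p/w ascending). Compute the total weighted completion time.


Compute p/w ratios and sort ascending (WSPT): [(3, 5), (4, 5), (3, 3), (7, 3)]
Compute weighted completion times:
  Job (p=3,w=5): C=3, w*C=5*3=15
  Job (p=4,w=5): C=7, w*C=5*7=35
  Job (p=3,w=3): C=10, w*C=3*10=30
  Job (p=7,w=3): C=17, w*C=3*17=51
Total weighted completion time = 131

131


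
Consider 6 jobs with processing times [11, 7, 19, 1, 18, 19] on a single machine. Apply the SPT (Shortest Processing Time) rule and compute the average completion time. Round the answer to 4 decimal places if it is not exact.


Sort jobs by processing time (SPT order): [1, 7, 11, 18, 19, 19]
Compute completion times sequentially:
  Job 1: processing = 1, completes at 1
  Job 2: processing = 7, completes at 8
  Job 3: processing = 11, completes at 19
  Job 4: processing = 18, completes at 37
  Job 5: processing = 19, completes at 56
  Job 6: processing = 19, completes at 75
Sum of completion times = 196
Average completion time = 196/6 = 32.6667

32.6667


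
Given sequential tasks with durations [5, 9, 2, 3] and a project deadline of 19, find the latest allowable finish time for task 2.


LF(activity 2) = deadline - sum of successor durations
Successors: activities 3 through 4 with durations [2, 3]
Sum of successor durations = 5
LF = 19 - 5 = 14

14


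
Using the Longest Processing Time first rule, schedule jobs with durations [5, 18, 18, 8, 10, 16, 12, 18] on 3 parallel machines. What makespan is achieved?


Sort jobs in decreasing order (LPT): [18, 18, 18, 16, 12, 10, 8, 5]
Assign each job to the least loaded machine:
  Machine 1: jobs [18, 16], load = 34
  Machine 2: jobs [18, 12, 5], load = 35
  Machine 3: jobs [18, 10, 8], load = 36
Makespan = max load = 36

36


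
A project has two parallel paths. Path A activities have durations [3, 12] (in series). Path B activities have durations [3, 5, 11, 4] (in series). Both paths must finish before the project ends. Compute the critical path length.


Path A total = 3 + 12 = 15
Path B total = 3 + 5 + 11 + 4 = 23
Critical path = longest path = max(15, 23) = 23

23


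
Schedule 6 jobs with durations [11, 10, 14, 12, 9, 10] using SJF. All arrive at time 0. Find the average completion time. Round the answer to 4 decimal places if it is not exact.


SJF order (ascending): [9, 10, 10, 11, 12, 14]
Completion times:
  Job 1: burst=9, C=9
  Job 2: burst=10, C=19
  Job 3: burst=10, C=29
  Job 4: burst=11, C=40
  Job 5: burst=12, C=52
  Job 6: burst=14, C=66
Average completion = 215/6 = 35.8333

35.8333


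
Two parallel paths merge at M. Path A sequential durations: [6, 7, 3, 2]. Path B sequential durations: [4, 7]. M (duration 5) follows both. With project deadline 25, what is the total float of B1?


Forward pass: ES(B1) = sum of predecessors on chain B = 0
EF = ES + duration = 0 + 4 = 4
Backward pass: LF(M) = deadline = 25; LS(M) = 25 - 5 = 20
LF(B1) = LS(M) - sum(successors on chain B) = 20 - 7 = 13
LS = LF - duration = 13 - 4 = 9
Total float = LS - ES = 9 - 0 = 9

9


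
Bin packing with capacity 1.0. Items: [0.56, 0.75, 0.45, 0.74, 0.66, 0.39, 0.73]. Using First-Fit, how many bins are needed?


Place items sequentially using First-Fit:
  Item 0.56 -> new Bin 1
  Item 0.75 -> new Bin 2
  Item 0.45 -> new Bin 3
  Item 0.74 -> new Bin 4
  Item 0.66 -> new Bin 5
  Item 0.39 -> Bin 1 (now 0.95)
  Item 0.73 -> new Bin 6
Total bins used = 6

6


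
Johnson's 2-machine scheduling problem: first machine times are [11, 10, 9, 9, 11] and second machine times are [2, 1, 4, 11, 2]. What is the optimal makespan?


Apply Johnson's rule:
  Group 1 (a <= b): [(4, 9, 11)]
  Group 2 (a > b): [(3, 9, 4), (1, 11, 2), (5, 11, 2), (2, 10, 1)]
Optimal job order: [4, 3, 1, 5, 2]
Schedule:
  Job 4: M1 done at 9, M2 done at 20
  Job 3: M1 done at 18, M2 done at 24
  Job 1: M1 done at 29, M2 done at 31
  Job 5: M1 done at 40, M2 done at 42
  Job 2: M1 done at 50, M2 done at 51
Makespan = 51

51


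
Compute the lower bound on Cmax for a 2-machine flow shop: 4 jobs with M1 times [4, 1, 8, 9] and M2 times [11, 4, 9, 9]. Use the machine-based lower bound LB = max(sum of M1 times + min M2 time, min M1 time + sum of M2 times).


LB1 = sum(M1 times) + min(M2 times) = 22 + 4 = 26
LB2 = min(M1 times) + sum(M2 times) = 1 + 33 = 34
Lower bound = max(LB1, LB2) = max(26, 34) = 34

34


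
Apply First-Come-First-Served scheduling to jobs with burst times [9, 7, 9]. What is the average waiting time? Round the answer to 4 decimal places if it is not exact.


FCFS order (as given): [9, 7, 9]
Waiting times:
  Job 1: wait = 0
  Job 2: wait = 9
  Job 3: wait = 16
Sum of waiting times = 25
Average waiting time = 25/3 = 8.3333

8.3333


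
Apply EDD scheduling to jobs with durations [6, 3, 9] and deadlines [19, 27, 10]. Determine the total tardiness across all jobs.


Sort by due date (EDD order): [(9, 10), (6, 19), (3, 27)]
Compute completion times and tardiness:
  Job 1: p=9, d=10, C=9, tardiness=max(0,9-10)=0
  Job 2: p=6, d=19, C=15, tardiness=max(0,15-19)=0
  Job 3: p=3, d=27, C=18, tardiness=max(0,18-27)=0
Total tardiness = 0

0


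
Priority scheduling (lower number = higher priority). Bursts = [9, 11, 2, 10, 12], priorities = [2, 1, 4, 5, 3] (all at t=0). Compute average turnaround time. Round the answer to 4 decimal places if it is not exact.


Sort by priority (ascending = highest first):
Order: [(1, 11), (2, 9), (3, 12), (4, 2), (5, 10)]
Completion times:
  Priority 1, burst=11, C=11
  Priority 2, burst=9, C=20
  Priority 3, burst=12, C=32
  Priority 4, burst=2, C=34
  Priority 5, burst=10, C=44
Average turnaround = 141/5 = 28.2

28.2


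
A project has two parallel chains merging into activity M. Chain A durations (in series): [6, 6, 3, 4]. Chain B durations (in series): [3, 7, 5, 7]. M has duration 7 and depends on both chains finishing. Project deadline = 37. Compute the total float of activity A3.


Forward pass: ES(A3) = sum of predecessors on chain A = 12
EF = ES + duration = 12 + 3 = 15
Backward pass: LF(M) = deadline = 37; LS(M) = 37 - 7 = 30
LF(A3) = LS(M) - sum(successors on chain A) = 30 - 4 = 26
LS = LF - duration = 26 - 3 = 23
Total float = LS - ES = 23 - 12 = 11

11


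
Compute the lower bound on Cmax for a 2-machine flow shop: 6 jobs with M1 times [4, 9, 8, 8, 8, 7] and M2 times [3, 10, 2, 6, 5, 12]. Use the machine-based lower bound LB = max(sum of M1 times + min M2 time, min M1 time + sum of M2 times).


LB1 = sum(M1 times) + min(M2 times) = 44 + 2 = 46
LB2 = min(M1 times) + sum(M2 times) = 4 + 38 = 42
Lower bound = max(LB1, LB2) = max(46, 42) = 46

46


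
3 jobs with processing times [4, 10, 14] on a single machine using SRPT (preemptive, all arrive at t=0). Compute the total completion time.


Since all jobs arrive at t=0, SRPT equals SPT ordering.
SPT order: [4, 10, 14]
Completion times:
  Job 1: p=4, C=4
  Job 2: p=10, C=14
  Job 3: p=14, C=28
Total completion time = 4 + 14 + 28 = 46

46


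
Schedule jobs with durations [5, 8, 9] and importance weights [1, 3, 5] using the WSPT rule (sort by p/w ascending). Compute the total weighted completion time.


Compute p/w ratios and sort ascending (WSPT): [(9, 5), (8, 3), (5, 1)]
Compute weighted completion times:
  Job (p=9,w=5): C=9, w*C=5*9=45
  Job (p=8,w=3): C=17, w*C=3*17=51
  Job (p=5,w=1): C=22, w*C=1*22=22
Total weighted completion time = 118

118


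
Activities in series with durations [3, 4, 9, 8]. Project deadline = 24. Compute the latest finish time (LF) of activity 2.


LF(activity 2) = deadline - sum of successor durations
Successors: activities 3 through 4 with durations [9, 8]
Sum of successor durations = 17
LF = 24 - 17 = 7

7


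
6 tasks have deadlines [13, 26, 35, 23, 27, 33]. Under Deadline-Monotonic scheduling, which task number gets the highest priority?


Sort tasks by relative deadline (ascending):
  Task 1: deadline = 13
  Task 4: deadline = 23
  Task 2: deadline = 26
  Task 5: deadline = 27
  Task 6: deadline = 33
  Task 3: deadline = 35
Priority order (highest first): [1, 4, 2, 5, 6, 3]
Highest priority task = 1

1


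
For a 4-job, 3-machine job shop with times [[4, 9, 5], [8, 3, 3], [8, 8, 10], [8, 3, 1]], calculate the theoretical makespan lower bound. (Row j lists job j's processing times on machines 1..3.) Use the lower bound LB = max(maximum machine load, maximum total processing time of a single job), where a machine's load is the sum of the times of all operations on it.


Machine loads:
  Machine 1: 4 + 8 + 8 + 8 = 28
  Machine 2: 9 + 3 + 8 + 3 = 23
  Machine 3: 5 + 3 + 10 + 1 = 19
Max machine load = 28
Job totals:
  Job 1: 18
  Job 2: 14
  Job 3: 26
  Job 4: 12
Max job total = 26
Lower bound = max(28, 26) = 28

28


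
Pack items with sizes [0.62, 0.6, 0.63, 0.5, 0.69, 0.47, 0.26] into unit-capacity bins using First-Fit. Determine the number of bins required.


Place items sequentially using First-Fit:
  Item 0.62 -> new Bin 1
  Item 0.6 -> new Bin 2
  Item 0.63 -> new Bin 3
  Item 0.5 -> new Bin 4
  Item 0.69 -> new Bin 5
  Item 0.47 -> Bin 4 (now 0.97)
  Item 0.26 -> Bin 1 (now 0.88)
Total bins used = 5

5


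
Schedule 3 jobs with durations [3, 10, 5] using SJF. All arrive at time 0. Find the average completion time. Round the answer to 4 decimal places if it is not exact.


SJF order (ascending): [3, 5, 10]
Completion times:
  Job 1: burst=3, C=3
  Job 2: burst=5, C=8
  Job 3: burst=10, C=18
Average completion = 29/3 = 9.6667

9.6667


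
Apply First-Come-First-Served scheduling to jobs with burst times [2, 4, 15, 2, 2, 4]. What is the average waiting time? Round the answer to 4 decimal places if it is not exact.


FCFS order (as given): [2, 4, 15, 2, 2, 4]
Waiting times:
  Job 1: wait = 0
  Job 2: wait = 2
  Job 3: wait = 6
  Job 4: wait = 21
  Job 5: wait = 23
  Job 6: wait = 25
Sum of waiting times = 77
Average waiting time = 77/6 = 12.8333

12.8333


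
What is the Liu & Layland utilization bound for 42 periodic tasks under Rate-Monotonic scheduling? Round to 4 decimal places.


Compute 2^(1/42) = 1.0166404394
Subtract 1: 1.0166404394 - 1 = 0.0166404394
Multiply by n: 42 * 0.0166404394 = 0.6988984548
Round to 4 dp: 0.6989

0.6989


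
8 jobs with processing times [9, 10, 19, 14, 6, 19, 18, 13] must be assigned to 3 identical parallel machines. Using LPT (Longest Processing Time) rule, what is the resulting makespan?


Sort jobs in decreasing order (LPT): [19, 19, 18, 14, 13, 10, 9, 6]
Assign each job to the least loaded machine:
  Machine 1: jobs [19, 13, 6], load = 38
  Machine 2: jobs [19, 10, 9], load = 38
  Machine 3: jobs [18, 14], load = 32
Makespan = max load = 38

38
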